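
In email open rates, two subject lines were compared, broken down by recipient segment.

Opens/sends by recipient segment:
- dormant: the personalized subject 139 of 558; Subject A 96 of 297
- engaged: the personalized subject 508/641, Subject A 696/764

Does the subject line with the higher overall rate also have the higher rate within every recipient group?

Yes

Dormant: the personalized subject 139/558 = 24.9%, Subject A 96/297 = 32.3% → Subject A
Engaged: the personalized subject 508/641 = 79.3%, Subject A 696/764 = 91.1% → Subject A
Overall: the personalized subject 647/1199 = 54.0%, Subject A 792/1061 = 74.6% → Subject A
Subject A wins overall and in every recipient group — no reversal.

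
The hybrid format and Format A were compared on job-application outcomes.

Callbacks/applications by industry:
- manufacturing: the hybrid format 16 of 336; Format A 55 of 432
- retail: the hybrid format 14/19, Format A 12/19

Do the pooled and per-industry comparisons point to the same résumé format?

No

Manufacturing: the hybrid format 16/336 = 4.8%, Format A 55/432 = 12.7% → Format A
Retail: the hybrid format 14/19 = 73.7%, Format A 12/19 = 63.2% → the hybrid format
Overall: the hybrid format 30/355 = 8.5%, Format A 67/451 = 14.9% → Format A
Neither sweeps: the hybrid format wins 1 of 2 groups, Format A wins 1. Format A wins overall but not every group — no Simpson reversal.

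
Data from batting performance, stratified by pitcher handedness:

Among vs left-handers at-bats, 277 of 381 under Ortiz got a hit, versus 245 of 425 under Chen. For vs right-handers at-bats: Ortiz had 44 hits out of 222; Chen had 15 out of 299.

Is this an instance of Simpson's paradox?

No

Vs left-handers: Ortiz 277/381 = 72.7%, Chen 245/425 = 57.6% → Ortiz
Vs right-handers: Ortiz 44/222 = 19.8%, Chen 15/299 = 5.0% → Ortiz
Overall: Ortiz 321/603 = 53.2%, Chen 260/724 = 35.9% → Ortiz
Ortiz wins overall and in every pitcher group — no reversal.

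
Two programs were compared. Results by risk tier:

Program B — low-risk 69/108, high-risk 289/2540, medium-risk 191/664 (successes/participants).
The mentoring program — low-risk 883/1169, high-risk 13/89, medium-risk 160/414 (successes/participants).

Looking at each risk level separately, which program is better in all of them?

Low-risk: Program B 69/108 = 63.9%, the mentoring program 883/1169 = 75.5% → the mentoring program
High-risk: Program B 289/2540 = 11.4%, the mentoring program 13/89 = 14.6% → the mentoring program
Medium-risk: Program B 191/664 = 28.8%, the mentoring program 160/414 = 38.6% → the mentoring program
The mentoring program has the higher rate in all 3 groups.

the mentoring program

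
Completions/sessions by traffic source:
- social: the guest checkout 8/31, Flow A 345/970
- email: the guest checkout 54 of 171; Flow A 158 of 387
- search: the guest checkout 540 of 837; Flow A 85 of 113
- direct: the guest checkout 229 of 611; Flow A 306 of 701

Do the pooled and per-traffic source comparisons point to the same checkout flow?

Social: the guest checkout 8/31 = 25.8%, Flow A 345/970 = 35.6% → Flow A
Email: the guest checkout 54/171 = 31.6%, Flow A 158/387 = 40.8% → Flow A
Search: the guest checkout 540/837 = 64.5%, Flow A 85/113 = 75.2% → Flow A
Direct: the guest checkout 229/611 = 37.5%, Flow A 306/701 = 43.7% → Flow A
Overall: the guest checkout 831/1650 = 50.4%, Flow A 894/2171 = 41.2% → the guest checkout
Flow A wins each traffic group but the guest checkout wins overall — the comparison reverses. Flow A's sessions skew toward social, which has a lower base rate.

No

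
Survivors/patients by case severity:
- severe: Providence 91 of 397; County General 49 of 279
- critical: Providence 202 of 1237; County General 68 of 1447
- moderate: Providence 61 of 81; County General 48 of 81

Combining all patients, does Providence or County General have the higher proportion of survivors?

Severe: Providence 91/397 = 22.9%, County General 49/279 = 17.6% → Providence
Critical: Providence 202/1237 = 16.3%, County General 68/1447 = 4.7% → Providence
Moderate: Providence 61/81 = 75.3%, County General 48/81 = 59.3% → Providence
Overall: Providence 354/1715 = 20.6%, County General 165/1807 = 9.1% → Providence

Providence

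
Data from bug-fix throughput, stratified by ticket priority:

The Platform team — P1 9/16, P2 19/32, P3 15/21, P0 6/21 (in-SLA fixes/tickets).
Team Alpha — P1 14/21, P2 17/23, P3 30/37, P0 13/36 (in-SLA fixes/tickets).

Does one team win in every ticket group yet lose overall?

P1: the Platform team 9/16 = 56.2%, Team Alpha 14/21 = 66.7% → Team Alpha
P2: the Platform team 19/32 = 59.4%, Team Alpha 17/23 = 73.9% → Team Alpha
P3: the Platform team 15/21 = 71.4%, Team Alpha 30/37 = 81.1% → Team Alpha
P0: the Platform team 6/21 = 28.6%, Team Alpha 13/36 = 36.1% → Team Alpha
Overall: the Platform team 49/90 = 54.4%, Team Alpha 74/117 = 63.2% → Team Alpha
Team Alpha wins overall and in every ticket group — no reversal.

No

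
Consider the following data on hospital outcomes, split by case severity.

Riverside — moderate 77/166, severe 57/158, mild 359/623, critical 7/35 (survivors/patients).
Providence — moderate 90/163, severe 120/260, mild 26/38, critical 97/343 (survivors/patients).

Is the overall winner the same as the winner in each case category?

Moderate: Riverside 77/166 = 46.4%, Providence 90/163 = 55.2% → Providence
Severe: Riverside 57/158 = 36.1%, Providence 120/260 = 46.2% → Providence
Mild: Riverside 359/623 = 57.6%, Providence 26/38 = 68.4% → Providence
Critical: Riverside 7/35 = 20.0%, Providence 97/343 = 28.3% → Providence
Overall: Riverside 500/982 = 50.9%, Providence 333/804 = 41.4% → Riverside
Providence wins each case group but Riverside wins overall — the comparison reverses. Providence's patients skew toward critical, which has a lower base rate.

No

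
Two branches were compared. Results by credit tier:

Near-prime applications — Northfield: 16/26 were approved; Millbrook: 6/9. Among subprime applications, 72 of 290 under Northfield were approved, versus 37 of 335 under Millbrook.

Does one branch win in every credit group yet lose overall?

No

Near-prime: Northfield 16/26 = 61.5%, Millbrook 6/9 = 66.7% → Millbrook
Subprime: Northfield 72/290 = 24.8%, Millbrook 37/335 = 11.0% → Northfield
Overall: Northfield 88/316 = 27.8%, Millbrook 43/344 = 12.5% → Northfield
Neither sweeps: Northfield wins 1 of 2 groups, Millbrook wins 1. Northfield wins overall but not every group — no Simpson reversal.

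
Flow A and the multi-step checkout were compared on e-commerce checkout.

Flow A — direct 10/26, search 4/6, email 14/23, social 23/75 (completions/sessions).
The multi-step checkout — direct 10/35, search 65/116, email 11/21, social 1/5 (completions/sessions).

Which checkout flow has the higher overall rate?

the multi-step checkout

Direct: Flow A 10/26 = 38.5%, the multi-step checkout 10/35 = 28.6% → Flow A
Search: Flow A 4/6 = 66.7%, the multi-step checkout 65/116 = 56.0% → Flow A
Email: Flow A 14/23 = 60.9%, the multi-step checkout 11/21 = 52.4% → Flow A
Social: Flow A 23/75 = 30.7%, the multi-step checkout 1/5 = 20.0% → Flow A
Overall: Flow A 51/130 = 39.2%, the multi-step checkout 87/177 = 49.2% → the multi-step checkout
(Flow A wins every traffic group but the multi-step checkout wins overall — Flow A's sessions skew toward the low-rate social group.)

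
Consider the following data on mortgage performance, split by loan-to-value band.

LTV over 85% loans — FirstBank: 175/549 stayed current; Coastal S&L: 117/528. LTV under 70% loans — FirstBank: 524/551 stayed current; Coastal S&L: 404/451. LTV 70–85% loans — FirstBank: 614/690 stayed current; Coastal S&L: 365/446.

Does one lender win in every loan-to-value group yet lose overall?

No

LTV over 85%: FirstBank 175/549 = 31.9%, Coastal S&L 117/528 = 22.2% → FirstBank
LTV under 70%: FirstBank 524/551 = 95.1%, Coastal S&L 404/451 = 89.6% → FirstBank
LTV 70–85%: FirstBank 614/690 = 89.0%, Coastal S&L 365/446 = 81.8% → FirstBank
Overall: FirstBank 1313/1790 = 73.4%, Coastal S&L 886/1425 = 62.2% → FirstBank
FirstBank wins overall and in every loan-to-value group — no reversal.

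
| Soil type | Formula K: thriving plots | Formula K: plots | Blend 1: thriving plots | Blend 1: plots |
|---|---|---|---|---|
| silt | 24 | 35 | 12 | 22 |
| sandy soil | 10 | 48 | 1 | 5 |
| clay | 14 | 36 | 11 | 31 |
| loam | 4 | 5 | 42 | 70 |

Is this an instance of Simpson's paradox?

Silt: Formula K 24/35 = 68.6%, Blend 1 12/22 = 54.5% → Formula K
Sandy soil: Formula K 10/48 = 20.8%, Blend 1 1/5 = 20.0% → Formula K
Clay: Formula K 14/36 = 38.9%, Blend 1 11/31 = 35.5% → Formula K
Loam: Formula K 4/5 = 80.0%, Blend 1 42/70 = 60.0% → Formula K
Overall: Formula K 52/124 = 41.9%, Blend 1 66/128 = 51.6% → Blend 1
Formula K wins each soil group but Blend 1 wins overall — the comparison reverses. Formula K's plots skew toward sandy soil, which has a lower base rate.

Yes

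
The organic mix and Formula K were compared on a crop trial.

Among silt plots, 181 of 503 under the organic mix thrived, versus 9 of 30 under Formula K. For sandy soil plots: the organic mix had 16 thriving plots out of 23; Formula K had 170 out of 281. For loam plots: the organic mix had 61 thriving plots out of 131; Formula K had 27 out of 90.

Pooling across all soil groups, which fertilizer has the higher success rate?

Formula K

Silt: the organic mix 181/503 = 36.0%, Formula K 9/30 = 30.0% → the organic mix
Sandy soil: the organic mix 16/23 = 69.6%, Formula K 170/281 = 60.5% → the organic mix
Loam: the organic mix 61/131 = 46.6%, Formula K 27/90 = 30.0% → the organic mix
Overall: the organic mix 258/657 = 39.3%, Formula K 206/401 = 51.4% → Formula K
(The organic mix wins every soil group but Formula K wins overall — the organic mix's plots skew toward the low-rate silt group.)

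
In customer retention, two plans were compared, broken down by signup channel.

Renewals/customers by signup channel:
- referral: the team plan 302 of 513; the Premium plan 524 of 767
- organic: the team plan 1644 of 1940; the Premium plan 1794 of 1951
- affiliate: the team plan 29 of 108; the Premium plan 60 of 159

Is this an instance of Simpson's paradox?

Referral: the team plan 302/513 = 58.9%, the Premium plan 524/767 = 68.3% → the Premium plan
Organic: the team plan 1644/1940 = 84.7%, the Premium plan 1794/1951 = 92.0% → the Premium plan
Affiliate: the team plan 29/108 = 26.9%, the Premium plan 60/159 = 37.7% → the Premium plan
Overall: the team plan 1975/2561 = 77.1%, the Premium plan 2378/2877 = 82.7% → the Premium plan
The Premium plan wins overall and in every signup group — no reversal.

No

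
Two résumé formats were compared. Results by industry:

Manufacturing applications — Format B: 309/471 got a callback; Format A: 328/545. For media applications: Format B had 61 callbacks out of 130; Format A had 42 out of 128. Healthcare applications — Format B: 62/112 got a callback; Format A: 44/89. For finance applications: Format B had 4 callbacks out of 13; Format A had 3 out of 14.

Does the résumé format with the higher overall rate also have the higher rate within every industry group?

Yes

Manufacturing: Format B 309/471 = 65.6%, Format A 328/545 = 60.2% → Format B
Media: Format B 61/130 = 46.9%, Format A 42/128 = 32.8% → Format B
Healthcare: Format B 62/112 = 55.4%, Format A 44/89 = 49.4% → Format B
Finance: Format B 4/13 = 30.8%, Format A 3/14 = 21.4% → Format B
Overall: Format B 436/726 = 60.1%, Format A 417/776 = 53.7% → Format B
Format B wins overall and in every industry group — no reversal.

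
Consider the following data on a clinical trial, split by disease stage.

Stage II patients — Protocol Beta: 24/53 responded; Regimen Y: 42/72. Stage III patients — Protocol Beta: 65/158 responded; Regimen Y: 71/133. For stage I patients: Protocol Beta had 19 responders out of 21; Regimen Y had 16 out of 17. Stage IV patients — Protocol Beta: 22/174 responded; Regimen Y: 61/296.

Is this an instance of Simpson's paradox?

Stage II: Protocol Beta 24/53 = 45.3%, Regimen Y 42/72 = 58.3% → Regimen Y
Stage III: Protocol Beta 65/158 = 41.1%, Regimen Y 71/133 = 53.4% → Regimen Y
Stage I: Protocol Beta 19/21 = 90.5%, Regimen Y 16/17 = 94.1% → Regimen Y
Stage IV: Protocol Beta 22/174 = 12.6%, Regimen Y 61/296 = 20.6% → Regimen Y
Overall: Protocol Beta 130/406 = 32.0%, Regimen Y 190/518 = 36.7% → Regimen Y
Regimen Y wins overall and in every disease group — no reversal.

No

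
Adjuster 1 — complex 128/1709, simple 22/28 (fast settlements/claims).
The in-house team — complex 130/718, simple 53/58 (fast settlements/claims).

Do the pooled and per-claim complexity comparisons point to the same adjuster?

Complex: Adjuster 1 128/1709 = 7.5%, the in-house team 130/718 = 18.1% → the in-house team
Simple: Adjuster 1 22/28 = 78.6%, the in-house team 53/58 = 91.4% → the in-house team
Overall: Adjuster 1 150/1737 = 8.6%, the in-house team 183/776 = 23.6% → the in-house team
The in-house team wins overall and in every claim group — no reversal.

Yes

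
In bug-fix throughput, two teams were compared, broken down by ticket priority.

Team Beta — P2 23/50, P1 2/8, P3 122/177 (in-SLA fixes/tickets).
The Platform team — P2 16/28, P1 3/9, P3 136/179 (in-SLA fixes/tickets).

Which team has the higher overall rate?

the Platform team

P2: Team Beta 23/50 = 46.0%, the Platform team 16/28 = 57.1% → the Platform team
P1: Team Beta 2/8 = 25.0%, the Platform team 3/9 = 33.3% → the Platform team
P3: Team Beta 122/177 = 68.9%, the Platform team 136/179 = 76.0% → the Platform team
Overall: Team Beta 147/235 = 62.6%, the Platform team 155/216 = 71.8% → the Platform team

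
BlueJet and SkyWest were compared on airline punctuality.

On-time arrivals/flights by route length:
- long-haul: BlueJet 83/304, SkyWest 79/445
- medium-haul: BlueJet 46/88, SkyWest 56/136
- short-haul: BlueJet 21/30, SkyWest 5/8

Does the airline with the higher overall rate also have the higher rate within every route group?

Long-haul: BlueJet 83/304 = 27.3%, SkyWest 79/445 = 17.8% → BlueJet
Medium-haul: BlueJet 46/88 = 52.3%, SkyWest 56/136 = 41.2% → BlueJet
Short-haul: BlueJet 21/30 = 70.0%, SkyWest 5/8 = 62.5% → BlueJet
Overall: BlueJet 150/422 = 35.5%, SkyWest 140/589 = 23.8% → BlueJet
BlueJet wins overall and in every route group — no reversal.

Yes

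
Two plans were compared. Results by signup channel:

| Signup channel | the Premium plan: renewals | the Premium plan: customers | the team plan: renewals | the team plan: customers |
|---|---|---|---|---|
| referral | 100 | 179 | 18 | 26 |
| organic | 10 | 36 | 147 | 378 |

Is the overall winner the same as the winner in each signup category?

Referral: the Premium plan 100/179 = 55.9%, the team plan 18/26 = 69.2% → the team plan
Organic: the Premium plan 10/36 = 27.8%, the team plan 147/378 = 38.9% → the team plan
Overall: the Premium plan 110/215 = 51.2%, the team plan 165/404 = 40.8% → the Premium plan
The team plan wins each signup group but the Premium plan wins overall — the comparison reverses. The team plan's customers skew toward organic, which has a lower base rate.

No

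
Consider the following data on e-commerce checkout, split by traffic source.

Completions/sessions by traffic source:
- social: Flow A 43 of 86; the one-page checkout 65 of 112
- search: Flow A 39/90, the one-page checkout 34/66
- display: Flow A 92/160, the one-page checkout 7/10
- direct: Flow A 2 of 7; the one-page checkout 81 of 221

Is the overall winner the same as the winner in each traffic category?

No

Social: Flow A 43/86 = 50.0%, the one-page checkout 65/112 = 58.0% → the one-page checkout
Search: Flow A 39/90 = 43.3%, the one-page checkout 34/66 = 51.5% → the one-page checkout
Display: Flow A 92/160 = 57.5%, the one-page checkout 7/10 = 70.0% → the one-page checkout
Direct: Flow A 2/7 = 28.6%, the one-page checkout 81/221 = 36.7% → the one-page checkout
Overall: Flow A 176/343 = 51.3%, the one-page checkout 187/409 = 45.7% → Flow A
The one-page checkout wins each traffic group but Flow A wins overall — the comparison reverses. The one-page checkout's sessions skew toward direct, which has a lower base rate.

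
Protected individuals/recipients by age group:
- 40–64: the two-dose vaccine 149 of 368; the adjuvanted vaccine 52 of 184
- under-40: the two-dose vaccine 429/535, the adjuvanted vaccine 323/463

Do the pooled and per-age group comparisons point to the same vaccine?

Yes

40–64: the two-dose vaccine 149/368 = 40.5%, the adjuvanted vaccine 52/184 = 28.3% → the two-dose vaccine
Under-40: the two-dose vaccine 429/535 = 80.2%, the adjuvanted vaccine 323/463 = 69.8% → the two-dose vaccine
Overall: the two-dose vaccine 578/903 = 64.0%, the adjuvanted vaccine 375/647 = 58.0% → the two-dose vaccine
The two-dose vaccine wins overall and in every age group — no reversal.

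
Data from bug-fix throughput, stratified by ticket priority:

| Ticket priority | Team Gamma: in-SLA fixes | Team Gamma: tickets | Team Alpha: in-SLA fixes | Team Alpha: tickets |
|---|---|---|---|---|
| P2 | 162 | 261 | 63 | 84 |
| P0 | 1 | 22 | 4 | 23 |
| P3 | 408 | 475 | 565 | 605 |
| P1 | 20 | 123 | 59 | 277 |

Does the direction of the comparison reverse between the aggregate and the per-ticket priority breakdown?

P2: Team Gamma 162/261 = 62.1%, Team Alpha 63/84 = 75.0% → Team Alpha
P0: Team Gamma 1/22 = 4.5%, Team Alpha 4/23 = 17.4% → Team Alpha
P3: Team Gamma 408/475 = 85.9%, Team Alpha 565/605 = 93.4% → Team Alpha
P1: Team Gamma 20/123 = 16.3%, Team Alpha 59/277 = 21.3% → Team Alpha
Overall: Team Gamma 591/881 = 67.1%, Team Alpha 691/989 = 69.9% → Team Alpha
Team Alpha wins overall and in every ticket group — no reversal.

No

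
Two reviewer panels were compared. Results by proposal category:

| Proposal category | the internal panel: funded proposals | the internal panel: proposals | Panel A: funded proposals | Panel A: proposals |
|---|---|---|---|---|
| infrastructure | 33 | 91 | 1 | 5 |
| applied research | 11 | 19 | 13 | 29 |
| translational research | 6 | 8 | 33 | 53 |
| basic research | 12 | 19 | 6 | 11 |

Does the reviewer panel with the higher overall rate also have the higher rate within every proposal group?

No

Infrastructure: the internal panel 33/91 = 36.3%, Panel A 1/5 = 20.0% → the internal panel
Applied research: the internal panel 11/19 = 57.9%, Panel A 13/29 = 44.8% → the internal panel
Translational research: the internal panel 6/8 = 75.0%, Panel A 33/53 = 62.3% → the internal panel
Basic research: the internal panel 12/19 = 63.2%, Panel A 6/11 = 54.5% → the internal panel
Overall: the internal panel 62/137 = 45.3%, Panel A 53/98 = 54.1% → Panel A
The internal panel wins each proposal group but Panel A wins overall — the comparison reverses. The internal panel's proposals skew toward infrastructure, which has a lower base rate.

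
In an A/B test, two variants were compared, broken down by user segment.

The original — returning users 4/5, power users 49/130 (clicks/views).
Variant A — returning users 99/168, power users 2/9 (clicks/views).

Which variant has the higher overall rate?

Variant A

Returning users: the original 4/5 = 80.0%, Variant A 99/168 = 58.9% → the original
Power users: the original 49/130 = 37.7%, Variant A 2/9 = 22.2% → the original
Overall: the original 53/135 = 39.3%, Variant A 101/177 = 57.1% → Variant A
(The original wins every user group but Variant A wins overall — the original's views skew toward the low-rate power users group.)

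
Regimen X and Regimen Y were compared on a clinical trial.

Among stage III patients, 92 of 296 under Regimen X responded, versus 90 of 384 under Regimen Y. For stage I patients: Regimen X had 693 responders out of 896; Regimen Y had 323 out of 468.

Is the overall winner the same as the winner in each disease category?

Stage III: Regimen X 92/296 = 31.1%, Regimen Y 90/384 = 23.4% → Regimen X
Stage I: Regimen X 693/896 = 77.3%, Regimen Y 323/468 = 69.0% → Regimen X
Overall: Regimen X 785/1192 = 65.9%, Regimen Y 413/852 = 48.5% → Regimen X
Regimen X wins overall and in every disease group — no reversal.

Yes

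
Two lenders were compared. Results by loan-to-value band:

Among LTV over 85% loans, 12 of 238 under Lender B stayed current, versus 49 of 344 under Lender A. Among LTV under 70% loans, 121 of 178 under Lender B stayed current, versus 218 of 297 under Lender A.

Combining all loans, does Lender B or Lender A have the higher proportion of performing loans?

LTV over 85%: Lender B 12/238 = 5.0%, Lender A 49/344 = 14.2% → Lender A
LTV under 70%: Lender B 121/178 = 68.0%, Lender A 218/297 = 73.4% → Lender A
Overall: Lender B 133/416 = 32.0%, Lender A 267/641 = 41.7% → Lender A

Lender A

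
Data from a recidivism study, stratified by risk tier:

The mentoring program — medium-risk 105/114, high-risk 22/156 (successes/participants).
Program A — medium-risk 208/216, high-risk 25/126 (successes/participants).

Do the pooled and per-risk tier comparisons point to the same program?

Medium-risk: the mentoring program 105/114 = 92.1%, Program A 208/216 = 96.3% → Program A
High-risk: the mentoring program 22/156 = 14.1%, Program A 25/126 = 19.8% → Program A
Overall: the mentoring program 127/270 = 47.0%, Program A 233/342 = 68.1% → Program A
Program A wins overall and in every risk group — no reversal.

Yes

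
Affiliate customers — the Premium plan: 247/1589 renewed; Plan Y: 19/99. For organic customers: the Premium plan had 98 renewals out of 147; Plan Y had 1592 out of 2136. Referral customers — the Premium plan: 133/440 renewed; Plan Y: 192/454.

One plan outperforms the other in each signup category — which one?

Plan Y

Affiliate: the Premium plan 247/1589 = 15.5%, Plan Y 19/99 = 19.2% → Plan Y
Organic: the Premium plan 98/147 = 66.7%, Plan Y 1592/2136 = 74.5% → Plan Y
Referral: the Premium plan 133/440 = 30.2%, Plan Y 192/454 = 42.3% → Plan Y
Plan Y has the higher rate in all 3 groups.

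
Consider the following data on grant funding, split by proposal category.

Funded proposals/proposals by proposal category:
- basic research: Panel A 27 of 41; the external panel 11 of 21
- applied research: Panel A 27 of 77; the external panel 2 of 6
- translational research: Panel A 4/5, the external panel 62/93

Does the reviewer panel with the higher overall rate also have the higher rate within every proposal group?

No

Basic research: Panel A 27/41 = 65.9%, the external panel 11/21 = 52.4% → Panel A
Applied research: Panel A 27/77 = 35.1%, the external panel 2/6 = 33.3% → Panel A
Translational research: Panel A 4/5 = 80.0%, the external panel 62/93 = 66.7% → Panel A
Overall: Panel A 58/123 = 47.2%, the external panel 75/120 = 62.5% → the external panel
Panel A wins each proposal group but the external panel wins overall — the comparison reverses. Panel A's proposals skew toward applied research, which has a lower base rate.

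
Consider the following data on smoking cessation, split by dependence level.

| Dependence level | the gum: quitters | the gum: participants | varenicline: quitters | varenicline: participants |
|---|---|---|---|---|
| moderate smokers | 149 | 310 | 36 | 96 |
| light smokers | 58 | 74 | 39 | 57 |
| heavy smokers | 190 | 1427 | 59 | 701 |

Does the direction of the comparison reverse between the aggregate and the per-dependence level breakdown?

Moderate smokers: the gum 149/310 = 48.1%, varenicline 36/96 = 37.5% → the gum
Light smokers: the gum 58/74 = 78.4%, varenicline 39/57 = 68.4% → the gum
Heavy smokers: the gum 190/1427 = 13.3%, varenicline 59/701 = 8.4% → the gum
Overall: the gum 397/1811 = 21.9%, varenicline 134/854 = 15.7% → the gum
The gum wins overall and in every dependence group — no reversal.

No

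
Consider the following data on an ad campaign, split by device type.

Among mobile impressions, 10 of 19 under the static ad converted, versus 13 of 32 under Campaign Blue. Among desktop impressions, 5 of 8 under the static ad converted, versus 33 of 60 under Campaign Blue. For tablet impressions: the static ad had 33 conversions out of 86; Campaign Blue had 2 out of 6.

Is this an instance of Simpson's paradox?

Yes

Mobile: the static ad 10/19 = 52.6%, Campaign Blue 13/32 = 40.6% → the static ad
Desktop: the static ad 5/8 = 62.5%, Campaign Blue 33/60 = 55.0% → the static ad
Tablet: the static ad 33/86 = 38.4%, Campaign Blue 2/6 = 33.3% → the static ad
Overall: the static ad 48/113 = 42.5%, Campaign Blue 48/98 = 49.0% → Campaign Blue
The static ad wins each device group but Campaign Blue wins overall — the comparison reverses. The static ad's impressions skew toward tablet, which has a lower base rate.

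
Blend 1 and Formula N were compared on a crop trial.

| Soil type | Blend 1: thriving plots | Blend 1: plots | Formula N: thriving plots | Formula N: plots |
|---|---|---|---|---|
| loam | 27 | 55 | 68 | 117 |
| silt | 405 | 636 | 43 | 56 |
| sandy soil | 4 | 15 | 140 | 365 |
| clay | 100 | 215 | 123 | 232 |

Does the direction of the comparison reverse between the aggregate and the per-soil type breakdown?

Loam: Blend 1 27/55 = 49.1%, Formula N 68/117 = 58.1% → Formula N
Silt: Blend 1 405/636 = 63.7%, Formula N 43/56 = 76.8% → Formula N
Sandy soil: Blend 1 4/15 = 26.7%, Formula N 140/365 = 38.4% → Formula N
Clay: Blend 1 100/215 = 46.5%, Formula N 123/232 = 53.0% → Formula N
Overall: Blend 1 536/921 = 58.2%, Formula N 374/770 = 48.6% → Blend 1
Formula N wins each soil group but Blend 1 wins overall — the comparison reverses. Formula N's plots skew toward sandy soil, which has a lower base rate.

Yes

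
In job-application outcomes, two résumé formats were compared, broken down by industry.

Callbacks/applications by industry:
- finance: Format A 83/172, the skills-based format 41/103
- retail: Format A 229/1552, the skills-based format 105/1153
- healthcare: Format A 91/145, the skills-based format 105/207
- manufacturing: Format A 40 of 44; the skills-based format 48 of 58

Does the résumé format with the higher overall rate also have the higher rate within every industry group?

Yes

Finance: Format A 83/172 = 48.3%, the skills-based format 41/103 = 39.8% → Format A
Retail: Format A 229/1552 = 14.8%, the skills-based format 105/1153 = 9.1% → Format A
Healthcare: Format A 91/145 = 62.8%, the skills-based format 105/207 = 50.7% → Format A
Manufacturing: Format A 40/44 = 90.9%, the skills-based format 48/58 = 82.8% → Format A
Overall: Format A 443/1913 = 23.2%, the skills-based format 299/1521 = 19.7% → Format A
Format A wins overall and in every industry group — no reversal.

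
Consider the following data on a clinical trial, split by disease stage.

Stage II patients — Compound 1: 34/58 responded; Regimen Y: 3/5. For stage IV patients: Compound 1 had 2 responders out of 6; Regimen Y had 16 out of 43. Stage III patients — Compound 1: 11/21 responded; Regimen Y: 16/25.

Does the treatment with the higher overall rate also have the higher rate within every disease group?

Stage II: Compound 1 34/58 = 58.6%, Regimen Y 3/5 = 60.0% → Regimen Y
Stage IV: Compound 1 2/6 = 33.3%, Regimen Y 16/43 = 37.2% → Regimen Y
Stage III: Compound 1 11/21 = 52.4%, Regimen Y 16/25 = 64.0% → Regimen Y
Overall: Compound 1 47/85 = 55.3%, Regimen Y 35/73 = 47.9% → Compound 1
Regimen Y wins each disease group but Compound 1 wins overall — the comparison reverses. Regimen Y's patients skew toward stage IV, which has a lower base rate.

No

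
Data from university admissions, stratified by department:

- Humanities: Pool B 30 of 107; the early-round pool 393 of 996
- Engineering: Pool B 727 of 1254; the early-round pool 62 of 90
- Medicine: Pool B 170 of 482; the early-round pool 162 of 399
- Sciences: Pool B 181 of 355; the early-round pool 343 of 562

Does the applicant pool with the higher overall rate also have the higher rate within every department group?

No

Humanities: Pool B 30/107 = 28.0%, the early-round pool 393/996 = 39.5% → the early-round pool
Engineering: Pool B 727/1254 = 58.0%, the early-round pool 62/90 = 68.9% → the early-round pool
Medicine: Pool B 170/482 = 35.3%, the early-round pool 162/399 = 40.6% → the early-round pool
Sciences: Pool B 181/355 = 51.0%, the early-round pool 343/562 = 61.0% → the early-round pool
Overall: Pool B 1108/2198 = 50.4%, the early-round pool 960/2047 = 46.9% → Pool B
The early-round pool wins each department group but Pool B wins overall — the comparison reverses. The early-round pool's applicants skew toward Humanities, which has a lower base rate.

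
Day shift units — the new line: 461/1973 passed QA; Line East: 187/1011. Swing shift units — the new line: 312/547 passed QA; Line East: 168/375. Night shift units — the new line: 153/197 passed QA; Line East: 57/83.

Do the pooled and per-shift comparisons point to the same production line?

Day shift: the new line 461/1973 = 23.4%, Line East 187/1011 = 18.5% → the new line
Swing shift: the new line 312/547 = 57.0%, Line East 168/375 = 44.8% → the new line
Night shift: the new line 153/197 = 77.7%, Line East 57/83 = 68.7% → the new line
Overall: the new line 926/2717 = 34.1%, Line East 412/1469 = 28.0% → the new line
The new line wins overall and in every shift group — no reversal.

Yes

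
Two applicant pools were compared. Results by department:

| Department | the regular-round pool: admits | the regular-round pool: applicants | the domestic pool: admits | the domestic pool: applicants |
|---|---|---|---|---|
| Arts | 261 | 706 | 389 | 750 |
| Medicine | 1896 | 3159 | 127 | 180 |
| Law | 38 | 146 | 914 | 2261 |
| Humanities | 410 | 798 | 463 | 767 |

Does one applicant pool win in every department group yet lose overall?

Yes

Arts: the regular-round pool 261/706 = 37.0%, the domestic pool 389/750 = 51.9% → the domestic pool
Medicine: the regular-round pool 1896/3159 = 60.0%, the domestic pool 127/180 = 70.6% → the domestic pool
Law: the regular-round pool 38/146 = 26.0%, the domestic pool 914/2261 = 40.4% → the domestic pool
Humanities: the regular-round pool 410/798 = 51.4%, the domestic pool 463/767 = 60.4% → the domestic pool
Overall: the regular-round pool 2605/4809 = 54.2%, the domestic pool 1893/3958 = 47.8% → the regular-round pool
The domestic pool wins each department group but the regular-round pool wins overall — the comparison reverses. The domestic pool's applicants skew toward Law, which has a lower base rate.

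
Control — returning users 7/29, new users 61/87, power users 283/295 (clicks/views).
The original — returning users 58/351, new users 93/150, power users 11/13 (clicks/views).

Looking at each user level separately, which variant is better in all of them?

Control

Returning users: Control 7/29 = 24.1%, the original 58/351 = 16.5% → Control
New users: Control 61/87 = 70.1%, the original 93/150 = 62.0% → Control
Power users: Control 283/295 = 95.9%, the original 11/13 = 84.6% → Control
Control has the higher rate in all 3 groups.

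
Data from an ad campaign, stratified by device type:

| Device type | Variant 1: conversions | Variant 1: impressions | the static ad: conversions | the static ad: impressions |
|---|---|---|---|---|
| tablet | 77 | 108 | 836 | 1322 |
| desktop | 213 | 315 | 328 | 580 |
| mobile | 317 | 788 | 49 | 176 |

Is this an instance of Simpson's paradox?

Yes

Tablet: Variant 1 77/108 = 71.3%, the static ad 836/1322 = 63.2% → Variant 1
Desktop: Variant 1 213/315 = 67.6%, the static ad 328/580 = 56.6% → Variant 1
Mobile: Variant 1 317/788 = 40.2%, the static ad 49/176 = 27.8% → Variant 1
Overall: Variant 1 607/1211 = 50.1%, the static ad 1213/2078 = 58.4% → the static ad
Variant 1 wins each device group but the static ad wins overall — the comparison reverses. Variant 1's impressions skew toward mobile, which has a lower base rate.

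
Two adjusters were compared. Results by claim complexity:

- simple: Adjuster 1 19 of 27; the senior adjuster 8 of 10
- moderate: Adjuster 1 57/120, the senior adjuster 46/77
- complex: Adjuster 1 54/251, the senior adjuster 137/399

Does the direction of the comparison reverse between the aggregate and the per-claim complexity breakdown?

Simple: Adjuster 1 19/27 = 70.4%, the senior adjuster 8/10 = 80.0% → the senior adjuster
Moderate: Adjuster 1 57/120 = 47.5%, the senior adjuster 46/77 = 59.7% → the senior adjuster
Complex: Adjuster 1 54/251 = 21.5%, the senior adjuster 137/399 = 34.3% → the senior adjuster
Overall: Adjuster 1 130/398 = 32.7%, the senior adjuster 191/486 = 39.3% → the senior adjuster
The senior adjuster wins overall and in every claim group — no reversal.

No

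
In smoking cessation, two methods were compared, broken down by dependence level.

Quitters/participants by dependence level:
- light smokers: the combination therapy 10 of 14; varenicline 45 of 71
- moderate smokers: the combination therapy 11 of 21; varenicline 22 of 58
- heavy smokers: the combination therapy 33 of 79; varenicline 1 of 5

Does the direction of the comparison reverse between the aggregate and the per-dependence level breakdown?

Light smokers: the combination therapy 10/14 = 71.4%, varenicline 45/71 = 63.4% → the combination therapy
Moderate smokers: the combination therapy 11/21 = 52.4%, varenicline 22/58 = 37.9% → the combination therapy
Heavy smokers: the combination therapy 33/79 = 41.8%, varenicline 1/5 = 20.0% → the combination therapy
Overall: the combination therapy 54/114 = 47.4%, varenicline 68/134 = 50.7% → varenicline
The combination therapy wins each dependence group but varenicline wins overall — the comparison reverses. The combination therapy's participants skew toward heavy smokers, which has a lower base rate.

Yes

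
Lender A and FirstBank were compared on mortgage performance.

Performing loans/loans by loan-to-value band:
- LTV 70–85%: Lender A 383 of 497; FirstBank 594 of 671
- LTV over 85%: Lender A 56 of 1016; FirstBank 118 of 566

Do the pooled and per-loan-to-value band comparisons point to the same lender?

LTV 70–85%: Lender A 383/497 = 77.1%, FirstBank 594/671 = 88.5% → FirstBank
LTV over 85%: Lender A 56/1016 = 5.5%, FirstBank 118/566 = 20.8% → FirstBank
Overall: Lender A 439/1513 = 29.0%, FirstBank 712/1237 = 57.6% → FirstBank
FirstBank wins overall and in every loan-to-value group — no reversal.

Yes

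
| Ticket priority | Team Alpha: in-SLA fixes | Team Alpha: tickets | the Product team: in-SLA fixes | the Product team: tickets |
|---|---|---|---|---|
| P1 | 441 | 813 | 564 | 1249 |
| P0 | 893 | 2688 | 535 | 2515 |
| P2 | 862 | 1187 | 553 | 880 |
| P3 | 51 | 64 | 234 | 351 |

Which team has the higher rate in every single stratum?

P1: Team Alpha 441/813 = 54.2%, the Product team 564/1249 = 45.2% → Team Alpha
P0: Team Alpha 893/2688 = 33.2%, the Product team 535/2515 = 21.3% → Team Alpha
P2: Team Alpha 862/1187 = 72.6%, the Product team 553/880 = 62.8% → Team Alpha
P3: Team Alpha 51/64 = 79.7%, the Product team 234/351 = 66.7% → Team Alpha
Team Alpha has the higher rate in all 4 groups.

Team Alpha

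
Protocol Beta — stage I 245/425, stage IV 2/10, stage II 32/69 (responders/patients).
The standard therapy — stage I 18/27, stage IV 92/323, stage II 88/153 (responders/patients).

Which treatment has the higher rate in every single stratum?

the standard therapy

Stage I: Protocol Beta 245/425 = 57.6%, the standard therapy 18/27 = 66.7% → the standard therapy
Stage IV: Protocol Beta 2/10 = 20.0%, the standard therapy 92/323 = 28.5% → the standard therapy
Stage II: Protocol Beta 32/69 = 46.4%, the standard therapy 88/153 = 57.5% → the standard therapy
The standard therapy has the higher rate in all 3 groups.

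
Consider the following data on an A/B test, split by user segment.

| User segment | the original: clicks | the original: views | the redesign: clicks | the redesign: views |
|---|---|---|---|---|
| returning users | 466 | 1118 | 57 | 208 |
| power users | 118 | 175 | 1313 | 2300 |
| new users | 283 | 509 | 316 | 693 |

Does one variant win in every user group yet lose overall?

Returning users: the original 466/1118 = 41.7%, the redesign 57/208 = 27.4% → the original
Power users: the original 118/175 = 67.4%, the redesign 1313/2300 = 57.1% → the original
New users: the original 283/509 = 55.6%, the redesign 316/693 = 45.6% → the original
Overall: the original 867/1802 = 48.1%, the redesign 1686/3201 = 52.7% → the redesign
The original wins each user group but the redesign wins overall — the comparison reverses. The original's views skew toward returning users, which has a lower base rate.

Yes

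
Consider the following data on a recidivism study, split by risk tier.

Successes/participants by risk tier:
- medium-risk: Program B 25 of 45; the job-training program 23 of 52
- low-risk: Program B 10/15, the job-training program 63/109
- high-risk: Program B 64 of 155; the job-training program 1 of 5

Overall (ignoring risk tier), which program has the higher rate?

Medium-risk: Program B 25/45 = 55.6%, the job-training program 23/52 = 44.2% → Program B
Low-risk: Program B 10/15 = 66.7%, the job-training program 63/109 = 57.8% → Program B
High-risk: Program B 64/155 = 41.3%, the job-training program 1/5 = 20.0% → Program B
Overall: Program B 99/215 = 46.0%, the job-training program 87/166 = 52.4% → the job-training program
(Program B wins every risk group but the job-training program wins overall — Program B's participants skew toward the low-rate high-risk group.)

the job-training program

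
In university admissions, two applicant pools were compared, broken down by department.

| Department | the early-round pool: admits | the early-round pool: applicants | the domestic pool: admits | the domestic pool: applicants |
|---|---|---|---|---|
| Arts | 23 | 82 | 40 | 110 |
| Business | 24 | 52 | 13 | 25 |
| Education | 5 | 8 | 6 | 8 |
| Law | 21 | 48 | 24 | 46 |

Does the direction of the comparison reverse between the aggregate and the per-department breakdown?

Arts: the early-round pool 23/82 = 28.0%, the domestic pool 40/110 = 36.4% → the domestic pool
Business: the early-round pool 24/52 = 46.2%, the domestic pool 13/25 = 52.0% → the domestic pool
Education: the early-round pool 5/8 = 62.5%, the domestic pool 6/8 = 75.0% → the domestic pool
Law: the early-round pool 21/48 = 43.8%, the domestic pool 24/46 = 52.2% → the domestic pool
Overall: the early-round pool 73/190 = 38.4%, the domestic pool 83/189 = 43.9% → the domestic pool
The domestic pool wins overall and in every department group — no reversal.

No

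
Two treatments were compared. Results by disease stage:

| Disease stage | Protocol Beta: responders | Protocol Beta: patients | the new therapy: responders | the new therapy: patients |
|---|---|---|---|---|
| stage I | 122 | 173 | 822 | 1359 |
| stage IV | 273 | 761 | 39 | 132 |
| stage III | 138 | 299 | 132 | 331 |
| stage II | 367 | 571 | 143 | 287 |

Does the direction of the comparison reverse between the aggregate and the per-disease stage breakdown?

Yes

Stage I: Protocol Beta 122/173 = 70.5%, the new therapy 822/1359 = 60.5% → Protocol Beta
Stage IV: Protocol Beta 273/761 = 35.9%, the new therapy 39/132 = 29.5% → Protocol Beta
Stage III: Protocol Beta 138/299 = 46.2%, the new therapy 132/331 = 39.9% → Protocol Beta
Stage II: Protocol Beta 367/571 = 64.3%, the new therapy 143/287 = 49.8% → Protocol Beta
Overall: Protocol Beta 900/1804 = 49.9%, the new therapy 1136/2109 = 53.9% → the new therapy
Protocol Beta wins each disease group but the new therapy wins overall — the comparison reverses. Protocol Beta's patients skew toward stage IV, which has a lower base rate.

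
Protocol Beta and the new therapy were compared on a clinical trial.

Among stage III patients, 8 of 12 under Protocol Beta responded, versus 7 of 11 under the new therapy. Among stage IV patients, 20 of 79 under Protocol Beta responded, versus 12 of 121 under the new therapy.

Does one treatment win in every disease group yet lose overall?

No

Stage III: Protocol Beta 8/12 = 66.7%, the new therapy 7/11 = 63.6% → Protocol Beta
Stage IV: Protocol Beta 20/79 = 25.3%, the new therapy 12/121 = 9.9% → Protocol Beta
Overall: Protocol Beta 28/91 = 30.8%, the new therapy 19/132 = 14.4% → Protocol Beta
Protocol Beta wins overall and in every disease group — no reversal.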